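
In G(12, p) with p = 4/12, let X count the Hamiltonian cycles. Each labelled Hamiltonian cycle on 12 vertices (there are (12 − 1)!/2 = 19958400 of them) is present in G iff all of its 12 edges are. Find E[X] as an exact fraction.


K_12 has (12 − 1)!/2 = 19958400 labelled Hamiltonian cycles.
For each such Hamiltonian cycle H, let X_H = 1 if all 12 edges of H are present in G. Then P[X_H = 1] = p^{12} = (1/3)^{12} = 1/531441.
Summing the indicators: E[X] = Σ_H E[X_H] = 19958400 · p^{12} = 19958400 · 1/531441 = 246400/6561.
Numerically: E[X] ≈ 37.56.

E[X] = 19958400 · (1/3)^{12} = 246400/6561 ≈ 37.56.


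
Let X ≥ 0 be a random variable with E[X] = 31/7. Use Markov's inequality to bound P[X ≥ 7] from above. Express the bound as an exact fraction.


μ = E[X] = 31/7, a = 7.
Markov: P[X ≥ 7] ≤ μ/a = (31/7)/7 = 31/49.
Numerically: ≈ 0.633.
(Since a = 7 > μ = 4.429, the bound 31/49 is < 1 and informative.)

P[X ≥ 7] ≤ 31/49 ≈ 0.633.


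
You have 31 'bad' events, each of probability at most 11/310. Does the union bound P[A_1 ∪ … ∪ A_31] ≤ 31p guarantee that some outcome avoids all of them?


Union bound: P[∪_{i=1}^{31} A_i] ≤ Σ_i P[A_i] ≤ 31·p = 31·(11/310) = 11/10.
Numerically: 11/10 ≈ 1.1000.
Is 11/10 < 1? NO.
Since the bound 11/10 is ≥ 1, the union bound is uninformative here; it does NOT by itself certify existence.

31·p = 11/10 ≈ 1.1000; existence NOT certified by the union bound.


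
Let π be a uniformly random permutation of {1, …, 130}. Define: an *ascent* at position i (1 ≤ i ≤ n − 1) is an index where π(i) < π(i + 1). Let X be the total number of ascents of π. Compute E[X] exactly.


Write X = Σ X_I over i = 1, …, 129, with X_I the indicator of one ascent.
There are 129 indicators.
For each fixed i, the pair (π(i), π(i+1)) is a uniformly random ordered pair of distinct values from {1, …, 130}; by symmetry P[π(i) < π(i+1)] = 1/2.
By linearity: E[X] = 129 · (1/2) = (130 − 1) · (1/2) = 129/2 ≈ 64.50000.

E[X] = 129/2 = 64.50000.


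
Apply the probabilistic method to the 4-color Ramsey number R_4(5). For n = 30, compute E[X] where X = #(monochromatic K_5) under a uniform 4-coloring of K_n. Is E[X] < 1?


E[X] = C(30, 5) · 4^{1 − 10} = 142506 · 4^{−9} = 142506/262144.
As a reduced fraction: E[X] = 71253/131072 ≈ 0.5436.
Is E[X] < 1? YES.
Since E[X] < 1, there exists a 4-coloring of K_{30} with no monochromatic K_5; hence R_4(5) > 30.

E[X] = 71253/131072 ≈ 0.5436; E[X] < 1, so R_4(5) > 30.


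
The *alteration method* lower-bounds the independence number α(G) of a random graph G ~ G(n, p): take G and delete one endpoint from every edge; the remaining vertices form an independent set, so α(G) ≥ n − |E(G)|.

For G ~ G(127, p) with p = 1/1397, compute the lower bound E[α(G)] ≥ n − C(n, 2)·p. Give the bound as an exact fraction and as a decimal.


E[|E(G)|] = C(127, 2)·p = 8001 · (1/1397) = 63/11.
E[α(G)] ≥ n − E[|E(G)|] = 127 − 63/11 = 1334/11.
Numerically: ≈ 121.2727.
(This is only a lower bound; the true E[α(G)] may be larger.)

E[α(G)] ≥ 1334/11 ≈ 121.2727.


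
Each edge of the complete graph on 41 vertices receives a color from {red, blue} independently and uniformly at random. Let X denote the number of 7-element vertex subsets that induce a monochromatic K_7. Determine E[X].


Let X = Σ_S X_S over the C(41, 7) = 22481940 subsets S of size 7, where X_S = 1 if the K_7 on S is monochromatic.
For a fixed S, the K_7 on S has C(7, 2) = 21 edges. P[all 21 edges red] = (1/2)^21, and likewise for blue, so P[monochromatic] = 2·(1/2)^21 = 2^{1 − 21} = 1/1048576.
By linearity: E[X] = C(41, 7) · 2^{1 − 21} = 22481940 · 1/1048576 = 5620485/262144.
Numerically: E[X] ≈ 21.4404.

E[X] = C(41,7)·2^(1−C(7,2)) = 5620485/262144 ≈ 21.4404.


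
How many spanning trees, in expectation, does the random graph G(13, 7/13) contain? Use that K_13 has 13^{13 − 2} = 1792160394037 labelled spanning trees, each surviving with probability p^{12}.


K_13 has 13^{13 − 2} = 1792160394037 labelled spanning trees.
For each such spanning tree H, let X_H = 1 if all 12 edges of H are present in G. Then P[X_H = 1] = p^{12} = (7/13)^{12} = 13841287201/23298085122481.
By linearity of expectation: E[X] = Σ_H E[X_H] = 1792160394037 · p^{12} = 1792160394037 · 13841287201/23298085122481 = 13841287201/13.
Numerically: E[X] ≈ 1.06e+09.

E[X] = 1792160394037 · (7/13)^{12} = 13841287201/13 ≈ 1.06e+09.


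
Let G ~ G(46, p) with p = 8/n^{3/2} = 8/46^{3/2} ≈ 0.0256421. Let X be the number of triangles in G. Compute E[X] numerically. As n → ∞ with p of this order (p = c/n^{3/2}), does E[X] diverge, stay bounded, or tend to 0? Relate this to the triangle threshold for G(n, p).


Number of potential triangles: C(46, 3) = 15180.
Each occurs with probability p³ ≈ (0.0256421)³ ≈ 1.68600834e-05.
By linearity: E[X] = C(46, 3)·p³ ≈ 15180 · 1.68600834e-05 ≈ 0.255936.
Since α = 3/2 > 1, p = c/n^{3/2} = o(1/n) is below the triangle threshold p ~ 1/n. Asymptotically E[X] ~ (c³/6)·n^{3(1−α)} = (8³/6)·n^{-1.5} → 0, so by Markov's inequality G has no triangles w.h.p.

E[X] ≈ 0.255936; in regime p = Θ(1/n^{3/2}) E[X] tends to 0 (below the triangle threshold p ~ 1/n).


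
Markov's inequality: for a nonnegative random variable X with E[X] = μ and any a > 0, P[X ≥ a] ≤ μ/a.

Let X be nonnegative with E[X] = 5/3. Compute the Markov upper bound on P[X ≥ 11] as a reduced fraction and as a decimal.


μ = E[X] = 5/3, a = 11.
Markov: P[X ≥ 11] ≤ μ/a = (5/3)/11 = 5/33.
Numerically: ≈ 0.152.
(Since a = 11 > μ = 1.667, the bound 5/33 is < 1 and informative.)

P[X ≥ 11] ≤ 5/33 ≈ 0.152.


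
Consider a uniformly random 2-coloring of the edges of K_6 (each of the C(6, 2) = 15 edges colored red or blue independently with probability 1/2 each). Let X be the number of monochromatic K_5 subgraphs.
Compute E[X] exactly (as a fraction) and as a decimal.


Let X = Σ_S X_S over the C(6, 5) = 6 subsets S of size 5, where X_S = 1 if the K_5 on S is monochromatic.
For a fixed S, the K_5 on S has C(5, 2) = 10 edges. P[all 10 edges red] = (1/2)^10, and likewise for blue, so P[monochromatic] = 2·(1/2)^10 = 2^{1 − 10} = 1/512.
Summing: E[X] = C(6, 5) · 2^{1 − 10} = 6 · 1/512 = 3/256.
Numerically: E[X] ≈ 0.0117.

E[X] = C(6,5)·2^(1−C(5,2)) = 3/256 ≈ 0.0117.


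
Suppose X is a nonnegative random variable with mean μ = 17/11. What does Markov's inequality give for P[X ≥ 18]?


μ = E[X] = 17/11, a = 18.
Markov: P[X ≥ 18] ≤ μ/a = (17/11)/18 = 17/198.
Numerically: ≈ 0.085859.
(Since a = 18 > μ = 1.545455, the bound 17/198 is < 1 and informative.)

P[X ≥ 18] ≤ 17/198 ≈ 0.085859.


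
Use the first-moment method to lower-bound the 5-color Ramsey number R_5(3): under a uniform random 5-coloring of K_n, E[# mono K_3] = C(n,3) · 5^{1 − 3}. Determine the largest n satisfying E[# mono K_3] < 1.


We need C(n, 3) · 5^{1 − 3} < 1, i.e. C(n, 3) < 5^{3 − 1} = 25.
Check values of n near the boundary:
  n = 3: C(3, 3) = 1; 1 < 25? YES
  n = 4: C(4, 3) = 4; 4 < 25? YES
  n = 5: C(5, 3) = 10; 10 < 25? YES
  n = 6: C(6, 3) = 20; 20 < 25? YES
  n = 7: C(7, 3) = 35; 35 < 25? NO
  n = 8: C(8, 3) = 56; 56 < 25? NO
  n = 9: C(9, 3) = 84; 84 < 25? NO
The largest n with C(n, 3) < 25 is n = 6 (where E[X] = 4/5 ≈ 0.80000). Hence R_5(3) > 6, i.e. R_5(3) ≥ 7.

Largest n = 6; hence R_5(3) > 6.


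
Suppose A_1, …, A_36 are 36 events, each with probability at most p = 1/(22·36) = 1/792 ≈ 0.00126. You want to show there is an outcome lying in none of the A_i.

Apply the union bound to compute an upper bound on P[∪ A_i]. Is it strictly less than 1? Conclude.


Union bound: P[∪_{i=1}^{36} A_i] ≤ Σ_i P[A_i] ≤ 36·p = 36·(1/792) = 1/22.
Numerically: 1/22 ≈ 0.04545.
Is 1/22 < 1? YES.
Since P[∪ A_i] ≤ 1/22 < 1, the complement has P[∩ A_i^c] ≥ 1 − 1/22 = 21/22 > 0, so some outcome avoids every A_i.

36·p = 1/22 ≈ 0.04545; existence CERTIFIED by the union bound.


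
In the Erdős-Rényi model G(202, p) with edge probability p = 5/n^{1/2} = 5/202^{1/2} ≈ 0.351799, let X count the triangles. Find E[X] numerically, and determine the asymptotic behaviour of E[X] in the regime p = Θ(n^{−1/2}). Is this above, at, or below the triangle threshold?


Number of potential triangles: C(202, 3) = 1353400.
Each occurs with probability p³ ≈ (0.351799)³ ≈ 4.35394520e-02.
By linearity: E[X] = C(202, 3)·p³ ≈ 1353400 · 4.35394520e-02 ≈ 58926.294371.
Since α = 1/2 < 1, p = c/n^{1/2} ≫ 1/n is above the triangle threshold p ~ 1/n. Asymptotically E[X] ~ (c³/6)·n^{3(1−α)} = (5³/6)·n^{1.5} → ∞; triangles are abundant w.h.p.

E[X] ≈ 58926.294371; in regime p = Θ(1/n^{1/2}) E[X] diverges (above the triangle threshold p ~ 1/n).


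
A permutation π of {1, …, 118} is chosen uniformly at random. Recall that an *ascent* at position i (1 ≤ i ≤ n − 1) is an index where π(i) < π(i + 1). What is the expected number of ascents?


Write X = Σ X_I over i = 1, …, 117, with X_I the indicator of one ascent.
There are 117 indicators.
For each fixed i, the pair (π(i), π(i+1)) is a uniformly random ordered pair of distinct values from {1, …, 118}; by symmetry P[π(i) < π(i+1)] = 1/2.
By linearity: E[X] = 117 · (1/2) = (118 − 1) · (1/2) = 117/2 ≈ 58.500000.

E[X] = 117/2 = 58.500000.


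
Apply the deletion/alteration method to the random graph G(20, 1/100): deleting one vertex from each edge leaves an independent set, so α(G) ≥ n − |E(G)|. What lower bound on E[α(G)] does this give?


E[|E(G)|] = C(20, 2)·p = 190 · (1/100) = 19/10.
E[α(G)] ≥ n − E[|E(G)|] = 20 − 19/10 = 181/10.
Numerically: ≈ 18.1000.
(This is only a lower bound; the true E[α(G)] may be larger.)

E[α(G)] ≥ 181/10 ≈ 18.1000.


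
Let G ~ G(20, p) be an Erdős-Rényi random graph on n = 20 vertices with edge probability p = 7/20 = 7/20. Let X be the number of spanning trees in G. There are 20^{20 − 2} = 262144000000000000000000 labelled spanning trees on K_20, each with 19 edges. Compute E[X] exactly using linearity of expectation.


K_20 has 20^{20 − 2} = 262144000000000000000000 labelled spanning trees.
For each such spanning tree H, let X_H = 1 if all 19 edges of H are present in G. Then P[X_H = 1] = p^{19} = (7/20)^{19} = 11398895185373143/5242880000000000000000000.
Summing the indicators: E[X] = Σ_H E[X_H] = 262144000000000000000000 · p^{19} = 262144000000000000000000 · 11398895185373143/5242880000000000000000000 = 11398895185373143/20.
Numerically: E[X] ≈ 5.69945e+14.

E[X] = 262144000000000000000000 · (7/20)^{19} = 11398895185373143/20 ≈ 5.69945e+14.


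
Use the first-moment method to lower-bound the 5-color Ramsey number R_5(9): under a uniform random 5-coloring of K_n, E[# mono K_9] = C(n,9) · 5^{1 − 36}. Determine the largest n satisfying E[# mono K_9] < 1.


We need C(n, 9) · 5^{1 − 36} < 1, i.e. C(n, 9) < 5^{36 − 1} = 2910383045673370361328125.
Check values of n near the boundary:
  n = 2166: C(2166, 9) = 2844037944203015677277940; 2844037944203015677277940 < 2910383045673370361328125? YES
  n = 2167: C(2167, 9) = 2855899084841489792706810; 2855899084841489792706810 < 2910383045673370361328125? YES
  n = 2168: C(2168, 9) = 2867804175977929537095120; 2867804175977929537095120 < 2910383045673370361328125? YES
  n = 2169: C(2169, 9) = 2879753360044504243499683; 2879753360044504243499683 < 2910383045673370361328125? YES
  n = 2170: C(2170, 9) = 2891746779868845075610510; 2891746779868845075610510 < 2910383045673370361328125? YES
  n = 2171: C(2171, 9) = 2903784578674959601827205; 2903784578674959601827205 < 2910383045673370361328125? YES
  n = 2172: C(2172, 9) = 2915866900084148060642020; 2915866900084148060642020 < 2910383045673370361328125? NO
  n = 2173: C(2173, 9) = 2927993888115921319674265; 2927993888115921319674265 < 2910383045673370361328125? NO
The largest n with C(n, 9) < 2910383045673370361328125 is n = 2171 (where E[X] = 580756915734991920365441/582076609134674072265625 ≈ 0.9977). Hence R_5(9) > 2171, i.e. R_5(9) ≥ 2172.

Largest n = 2171; hence R_5(9) > 2171.


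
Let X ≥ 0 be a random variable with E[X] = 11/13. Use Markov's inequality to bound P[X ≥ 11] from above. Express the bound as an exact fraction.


μ = E[X] = 11/13, a = 11.
Markov: P[X ≥ 11] ≤ μ/a = (11/13)/11 = 1/13.
Numerically: ≈ 0.076923.
(Since a = 11 > μ = 0.846154, the bound 1/13 is < 1 and informative.)

P[X ≥ 11] ≤ 1/13 ≈ 0.076923.


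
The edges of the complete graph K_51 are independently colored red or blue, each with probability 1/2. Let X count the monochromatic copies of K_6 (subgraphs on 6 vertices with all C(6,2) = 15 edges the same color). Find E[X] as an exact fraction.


Let X = Σ_S X_S over the C(51, 6) = 18009460 subsets S of size 6, where X_S = 1 if the K_6 on S is monochromatic.
For a fixed S, the K_6 on S has C(6, 2) = 15 edges. P[all 15 edges red] = (1/2)^15, and likewise for blue, so P[monochromatic] = 2·(1/2)^15 = 2^{1 − 15} = 1/16384.
Summing: E[X] = C(51, 6) · 2^{1 − 15} = 18009460 · 1/16384 = 4502365/4096.
Numerically: E[X] ≈ 1099.210205.

E[X] = C(51,6)·2^(1−C(6,2)) = 4502365/4096 ≈ 1099.210205.


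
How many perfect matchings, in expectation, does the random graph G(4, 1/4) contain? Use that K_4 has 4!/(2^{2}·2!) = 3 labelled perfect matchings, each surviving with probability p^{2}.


K_4 has 4!/(2^{2}·2!) = 3 labelled perfect matchings.
For each such perfect matching H, let X_H = 1 if all 2 edges of H are present in G. Then P[X_H = 1] = p^{2} = (1/4)^{2} = 1/16.
Summing the indicators: E[X] = Σ_H E[X_H] = 3 · p^{2} = 3 · 1/16 = 3/16.
Numerically: E[X] ≈ 0.1875.

E[X] = 3 · (1/4)^{2} = 3/16 ≈ 0.1875.


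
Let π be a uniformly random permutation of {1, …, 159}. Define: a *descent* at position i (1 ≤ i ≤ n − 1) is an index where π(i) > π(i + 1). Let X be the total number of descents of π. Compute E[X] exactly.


Write X = Σ X_I over i = 1, …, 158, with X_I the indicator of one descent.
There are 158 indicators.
For each fixed i, the pair (π(i), π(i+1)) is a uniformly random ordered pair of distinct values from {1, …, 159}; by symmetry P[π(i) > π(i+1)] = 1/2.
By linearity: E[X] = 158 · (1/2) = (159 − 1) · (1/2) = 79 ≈ 79.0000.

E[X] = 79 = 79.0000.


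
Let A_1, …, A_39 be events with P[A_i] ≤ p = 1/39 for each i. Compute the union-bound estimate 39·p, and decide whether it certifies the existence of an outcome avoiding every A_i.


Union bound: P[∪_{i=1}^{39} A_i] ≤ Σ_i P[A_i] ≤ 39·p = 39·(1/39) = 1.
Numerically: 1 ≈ 1.000.
Is 1 < 1? NO.
Since the bound 1 is ≥ 1, the union bound is uninformative here; it does NOT by itself certify existence.

39·p = 1 ≈ 1.000; existence NOT certified by the union bound.


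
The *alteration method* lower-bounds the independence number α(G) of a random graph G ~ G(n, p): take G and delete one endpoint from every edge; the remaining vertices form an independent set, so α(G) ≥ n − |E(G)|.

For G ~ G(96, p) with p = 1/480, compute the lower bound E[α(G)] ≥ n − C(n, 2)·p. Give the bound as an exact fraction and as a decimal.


E[|E(G)|] = C(96, 2)·p = 4560 · (1/480) = 19/2.
E[α(G)] ≥ n − E[|E(G)|] = 96 − 19/2 = 173/2.
Numerically: ≈ 86.500000.
(This is only a lower bound; the true E[α(G)] may be larger.)

E[α(G)] ≥ 173/2 ≈ 86.500000.


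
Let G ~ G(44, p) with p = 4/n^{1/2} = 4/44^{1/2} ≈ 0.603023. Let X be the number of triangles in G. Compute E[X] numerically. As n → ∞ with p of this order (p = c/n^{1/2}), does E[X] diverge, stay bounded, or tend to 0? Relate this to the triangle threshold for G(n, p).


Number of potential triangles: C(44, 3) = 13244.
Each occurs with probability p³ ≈ (0.603023)³ ≈ 2.19280978e-01.
By linearity: E[X] = C(44, 3)·p³ ≈ 13244 · 2.19280978e-01 ≈ 2904.157271.
Since α = 1/2 < 1, p = c/n^{1/2} ≫ 1/n is above the triangle threshold p ~ 1/n. Asymptotically E[X] ~ (c³/6)·n^{3(1−α)} = (4³/6)·n^{1.5} → ∞; triangles are abundant w.h.p.

E[X] ≈ 2904.157271; in regime p = Θ(1/n^{1/2}) E[X] diverges (above the triangle threshold p ~ 1/n).


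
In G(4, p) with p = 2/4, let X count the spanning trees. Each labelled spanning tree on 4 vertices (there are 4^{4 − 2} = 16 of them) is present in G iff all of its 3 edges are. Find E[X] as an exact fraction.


K_4 has 4^{4 − 2} = 16 labelled spanning trees.
For each such spanning tree H, let X_H = 1 if all 3 edges of H are present in G. Then P[X_H = 1] = p^{3} = (1/2)^{3} = 1/8.
By linearity: E[X] = Σ_H E[X_H] = 16 · p^{3} = 16 · 1/8 = 2.
Numerically: E[X] ≈ 2.

E[X] = 16 · (1/2)^{3} = 2 ≈ 2.


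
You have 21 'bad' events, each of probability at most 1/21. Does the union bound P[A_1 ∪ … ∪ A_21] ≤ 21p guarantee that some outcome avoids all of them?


Union bound: P[∪_{i=1}^{21} A_i] ≤ Σ_i P[A_i] ≤ 21·p = 21·(1/21) = 1.
Numerically: 1 ≈ 1.00000.
Is 1 < 1? NO.
Since the bound 1 is ≥ 1, the union bound is uninformative here; it does NOT by itself certify existence.

21·p = 1 ≈ 1.00000; existence NOT certified by the union bound.


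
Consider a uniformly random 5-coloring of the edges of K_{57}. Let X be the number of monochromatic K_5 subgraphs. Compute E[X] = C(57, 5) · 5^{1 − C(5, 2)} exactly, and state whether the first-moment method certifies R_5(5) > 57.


E[X] = C(57, 5) · 5^{1 − 10} = 4187106 · 5^{−9} = 4187106/1953125.
As a reduced fraction: E[X] = 4187106/1953125 ≈ 2.143798.
Is E[X] < 1? NO.
Since E[X] ≥ 1, the first-moment bound is inconclusive at n = 57; it does NOT by itself certify R_5(5) > 57.

E[X] = 4187106/1953125 ≈ 2.143798; E[X] ≥ 1; first-moment method inconclusive here.


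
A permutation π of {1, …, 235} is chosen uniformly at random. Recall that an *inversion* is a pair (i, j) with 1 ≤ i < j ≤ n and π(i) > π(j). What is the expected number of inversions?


Write X = Σ X_I over the C(235, 2) = 27495 pairs i < j, with X_I the indicator of one inversion.
There are 27495 indicators.
For each fixed pair i < j, the values π(i) and π(j) are two distinct elements of {1, …, 235} in uniformly random order; by symmetry P[π(i) > π(j)] = 1/2.
By linearity: E[X] = 27495 · (1/2) = C(235, 2) · (1/2) = 27495/2 = 27495/2 ≈ 13747.50000.

E[X] = 27495/2 = 13747.50000.


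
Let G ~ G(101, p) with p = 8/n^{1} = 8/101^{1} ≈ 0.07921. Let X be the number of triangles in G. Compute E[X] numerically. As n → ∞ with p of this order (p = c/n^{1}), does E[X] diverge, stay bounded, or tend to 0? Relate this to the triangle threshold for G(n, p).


Number of potential triangles: C(101, 3) = 166650.
Each occurs with probability p³ ≈ (0.07921)³ ≈ 4.969422e-04.
By linearity: E[X] = C(101, 3)·p³ ≈ 166650 · 4.969422e-04 ≈ 82.8154.
Here α = 1, so p = 8/n is exactly at the triangle threshold p ~ 1/n. Asymptotically E[X] → c³/6 = 8³/6 = 256/3 ≈ 85.3333, a bounded constant. In this regime the triangle count is asymptotically Poisson(c³/6).

E[X] ≈ 82.8154; in regime p = Θ(1/n^{1}) E[X] stays bounded (at the triangle threshold p ~ 1/n).


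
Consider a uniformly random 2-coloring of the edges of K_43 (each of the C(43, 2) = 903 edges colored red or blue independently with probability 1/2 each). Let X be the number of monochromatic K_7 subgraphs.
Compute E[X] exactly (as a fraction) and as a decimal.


Let X = Σ_S X_S over the C(43, 7) = 32224114 subsets S of size 7, where X_S = 1 if the K_7 on S is monochromatic.
For a fixed S, the K_7 on S has C(7, 2) = 21 edges. P[all 21 edges red] = (1/2)^21, and likewise for blue, so P[monochromatic] = 2·(1/2)^21 = 2^{1 − 21} = 1/1048576.
By linearity of expectation: E[X] = C(43, 7) · 2^{1 − 21} = 32224114 · 1/1048576 = 16112057/524288.
Numerically: E[X] ≈ 30.7313.

E[X] = C(43,7)·2^(1−C(7,2)) = 16112057/524288 ≈ 30.7313.


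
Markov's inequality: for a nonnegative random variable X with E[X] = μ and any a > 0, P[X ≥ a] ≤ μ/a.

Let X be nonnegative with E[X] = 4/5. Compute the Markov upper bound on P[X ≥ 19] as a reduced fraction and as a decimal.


μ = E[X] = 4/5, a = 19.
Markov: P[X ≥ 19] ≤ μ/a = (4/5)/19 = 4/95.
Numerically: ≈ 0.042.
(Since a = 19 > μ = 0.800, the bound 4/95 is < 1 and informative.)

P[X ≥ 19] ≤ 4/95 ≈ 0.042.


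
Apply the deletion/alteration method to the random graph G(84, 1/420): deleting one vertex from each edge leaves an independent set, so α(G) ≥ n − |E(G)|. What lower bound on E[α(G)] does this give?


E[|E(G)|] = C(84, 2)·p = 3486 · (1/420) = 83/10.
E[α(G)] ≥ n − E[|E(G)|] = 84 − 83/10 = 757/10.
Numerically: ≈ 75.7000.
(This is only a lower bound; the true E[α(G)] may be larger.)

E[α(G)] ≥ 757/10 ≈ 75.7000.


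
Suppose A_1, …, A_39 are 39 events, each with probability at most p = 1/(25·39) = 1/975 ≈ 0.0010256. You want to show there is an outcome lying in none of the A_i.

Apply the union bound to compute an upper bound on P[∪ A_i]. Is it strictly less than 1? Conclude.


Union bound: P[∪_{i=1}^{39} A_i] ≤ Σ_i P[A_i] ≤ 39·p = 39·(1/975) = 1/25.
Numerically: 1/25 ≈ 0.0400000.
Is 1/25 < 1? YES.
Since P[∪ A_i] ≤ 1/25 < 1, the complement has P[∩ A_i^c] ≥ 1 − 1/25 = 24/25 > 0, so some outcome avoids every A_i.

39·p = 1/25 ≈ 0.0400000; existence CERTIFIED by the union bound.


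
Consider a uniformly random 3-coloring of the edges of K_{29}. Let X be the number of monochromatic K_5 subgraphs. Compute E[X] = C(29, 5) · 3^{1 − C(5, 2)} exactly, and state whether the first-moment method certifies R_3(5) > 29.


E[X] = C(29, 5) · 3^{1 − 10} = 118755 · 3^{−9} = 118755/19683.
As a reduced fraction: E[X] = 13195/2187 ≈ 6.033379.
Is E[X] < 1? NO.
Since E[X] ≥ 1, the first-moment bound is inconclusive at n = 29; it does NOT by itself certify R_3(5) > 29.

E[X] = 13195/2187 ≈ 6.033379; E[X] ≥ 1; first-moment method inconclusive here.


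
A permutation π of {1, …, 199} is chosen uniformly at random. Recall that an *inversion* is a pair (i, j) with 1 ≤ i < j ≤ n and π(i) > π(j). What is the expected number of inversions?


Write X = Σ X_I over the C(199, 2) = 19701 pairs i < j, with X_I the indicator of one inversion.
There are 19701 indicators.
For each fixed pair i < j, the values π(i) and π(j) are two distinct elements of {1, …, 199} in uniformly random order; by symmetry P[π(i) > π(j)] = 1/2.
By linearity: E[X] = 19701 · (1/2) = C(199, 2) · (1/2) = 19701/2 = 19701/2 ≈ 9850.50000.

E[X] = 19701/2 = 9850.50000.


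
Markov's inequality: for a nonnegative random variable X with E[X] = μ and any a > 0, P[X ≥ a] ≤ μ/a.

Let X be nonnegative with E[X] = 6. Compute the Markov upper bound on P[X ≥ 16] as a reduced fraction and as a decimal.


μ = E[X] = 6, a = 16.
Markov: P[X ≥ 16] ≤ μ/a = (6)/16 = 3/8.
Numerically: ≈ 0.375000.
(Since a = 16 > μ = 6.000000, the bound 3/8 is < 1 and informative.)

P[X ≥ 16] ≤ 3/8 ≈ 0.375000.


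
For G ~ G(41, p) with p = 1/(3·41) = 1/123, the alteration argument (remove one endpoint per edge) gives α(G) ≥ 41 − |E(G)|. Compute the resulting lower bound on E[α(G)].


E[|E(G)|] = C(41, 2)·p = 820 · (1/123) = 20/3.
E[α(G)] ≥ n − E[|E(G)|] = 41 − 20/3 = 103/3.
Numerically: ≈ 34.3333.
(This is only a lower bound; the true E[α(G)] may be larger.)

E[α(G)] ≥ 103/3 ≈ 34.3333.


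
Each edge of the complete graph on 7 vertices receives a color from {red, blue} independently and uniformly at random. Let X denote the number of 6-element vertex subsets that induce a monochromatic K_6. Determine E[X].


Let X = Σ_S X_S over the C(7, 6) = 7 subsets S of size 6, where X_S = 1 if the K_6 on S is monochromatic.
For a fixed S, the K_6 on S has C(6, 2) = 15 edges. P[all 15 edges red] = (1/2)^15, and likewise for blue, so P[monochromatic] = 2·(1/2)^15 = 2^{1 − 15} = 1/16384.
By linearity: E[X] = C(7, 6) · 2^{1 − 15} = 7 · 1/16384 = 7/16384.
Numerically: E[X] ≈ 0.00043.

E[X] = C(7,6)·2^(1−C(6,2)) = 7/16384 ≈ 0.00043.


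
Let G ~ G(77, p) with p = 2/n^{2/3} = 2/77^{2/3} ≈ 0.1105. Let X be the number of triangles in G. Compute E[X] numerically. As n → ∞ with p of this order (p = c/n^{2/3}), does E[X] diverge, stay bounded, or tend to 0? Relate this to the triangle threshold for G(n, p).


Number of potential triangles: C(77, 3) = 73150.
Each occurs with probability p³ ≈ (0.1105)³ ≈ 1.3493001e-03.
By linearity: E[X] = C(77, 3)·p³ ≈ 73150 · 1.3493001e-03 ≈ 98.70130.
Since α = 2/3 < 1, p = c/n^{2/3} ≫ 1/n is above the triangle threshold p ~ 1/n. Asymptotically E[X] ~ (c³/6)·n^{3(1−α)} = (2³/6)·n^{1} → ∞; triangles are abundant w.h.p.

E[X] ≈ 98.70130; in regime p = Θ(1/n^{2/3}) E[X] diverges (above the triangle threshold p ~ 1/n).


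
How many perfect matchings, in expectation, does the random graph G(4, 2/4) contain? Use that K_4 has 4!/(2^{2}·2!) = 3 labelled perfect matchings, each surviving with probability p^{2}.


K_4 has 4!/(2^{2}·2!) = 3 labelled perfect matchings.
For each such perfect matching H, let X_H = 1 if all 2 edges of H are present in G. Then P[X_H = 1] = p^{2} = (1/2)^{2} = 1/4.
Summing the indicators: E[X] = Σ_H E[X_H] = 3 · p^{2} = 3 · 1/4 = 3/4.
Numerically: E[X] ≈ 0.75.

E[X] = 3 · (1/2)^{2} = 3/4 ≈ 0.75.


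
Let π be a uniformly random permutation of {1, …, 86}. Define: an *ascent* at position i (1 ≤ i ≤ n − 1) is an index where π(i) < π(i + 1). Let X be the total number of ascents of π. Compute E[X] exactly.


Write X = Σ X_I over i = 1, …, 85, with X_I the indicator of one ascent.
There are 85 indicators.
For each fixed i, the pair (π(i), π(i+1)) is a uniformly random ordered pair of distinct values from {1, …, 86}; by symmetry P[π(i) < π(i+1)] = 1/2.
By linearity: E[X] = 85 · (1/2) = (86 − 1) · (1/2) = 85/2 ≈ 42.500000.

E[X] = 85/2 = 42.500000.


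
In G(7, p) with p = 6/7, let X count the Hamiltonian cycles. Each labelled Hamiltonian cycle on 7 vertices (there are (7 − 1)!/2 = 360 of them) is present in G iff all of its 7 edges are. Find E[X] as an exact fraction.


K_7 has (7 − 1)!/2 = 360 labelled Hamiltonian cycles.
For each such Hamiltonian cycle H, let X_H = 1 if all 7 edges of H are present in G. Then P[X_H = 1] = p^{7} = (6/7)^{7} = 279936/823543.
Summing the indicators: E[X] = Σ_H E[X_H] = 360 · p^{7} = 360 · 279936/823543 = 100776960/823543.
Numerically: E[X] ≈ 122.4.

E[X] = 360 · (6/7)^{7} = 100776960/823543 ≈ 122.4.


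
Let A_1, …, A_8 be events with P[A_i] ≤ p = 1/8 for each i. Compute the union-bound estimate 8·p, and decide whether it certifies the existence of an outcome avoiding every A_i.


Union bound: P[∪_{i=1}^{8} A_i] ≤ Σ_i P[A_i] ≤ 8·p = 8·(1/8) = 1.
Numerically: 1 ≈ 1.000000.
Is 1 < 1? NO.
Since the bound 1 is ≥ 1, the union bound is uninformative here; it does NOT by itself certify existence.

8·p = 1 ≈ 1.000000; existence NOT certified by the union bound.


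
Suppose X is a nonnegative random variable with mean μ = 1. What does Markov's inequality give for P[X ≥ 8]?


μ = E[X] = 1, a = 8.
Markov: P[X ≥ 8] ≤ μ/a = (1)/8 = 1/8.
Numerically: ≈ 0.12500.
(Since a = 8 > μ = 1.00000, the bound 1/8 is < 1 and informative.)

P[X ≥ 8] ≤ 1/8 ≈ 0.12500.


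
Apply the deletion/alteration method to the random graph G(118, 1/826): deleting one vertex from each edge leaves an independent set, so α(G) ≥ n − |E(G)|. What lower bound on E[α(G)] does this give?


E[|E(G)|] = C(118, 2)·p = 6903 · (1/826) = 117/14.
E[α(G)] ≥ n − E[|E(G)|] = 118 − 117/14 = 1535/14.
Numerically: ≈ 109.643.
(This is only a lower bound; the true E[α(G)] may be larger.)

E[α(G)] ≥ 1535/14 ≈ 109.643.


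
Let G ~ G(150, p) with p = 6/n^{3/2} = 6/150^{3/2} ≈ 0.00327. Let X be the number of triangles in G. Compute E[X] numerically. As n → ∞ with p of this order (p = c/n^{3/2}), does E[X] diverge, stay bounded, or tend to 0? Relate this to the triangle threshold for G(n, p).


Number of potential triangles: C(150, 3) = 551300.
Each occurs with probability p³ ≈ (0.00327)³ ≈ 3.48372e-08.
By linearity: E[X] = C(150, 3)·p³ ≈ 551300 · 3.48372e-08 ≈ 0.019.
Since α = 3/2 > 1, p = c/n^{3/2} = o(1/n) is below the triangle threshold p ~ 1/n. Asymptotically E[X] ~ (c³/6)·n^{3(1−α)} = (6³/6)·n^{-1.5} → 0, so by Markov's inequality G has no triangles w.h.p.

E[X] ≈ 0.019; in regime p = Θ(1/n^{3/2}) E[X] tends to 0 (below the triangle threshold p ~ 1/n).


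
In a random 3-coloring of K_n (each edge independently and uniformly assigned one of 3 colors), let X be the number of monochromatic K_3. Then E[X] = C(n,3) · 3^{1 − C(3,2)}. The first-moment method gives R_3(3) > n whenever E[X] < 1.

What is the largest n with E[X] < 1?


We need C(n, 3) · 3^{1 − 3} < 1, i.e. C(n, 3) < 3^{3 − 1} = 9.
Check values of n near the boundary:
  n = 3: C(3, 3) = 1; 1 < 9? YES
  n = 4: C(4, 3) = 4; 4 < 9? YES
  n = 5: C(5, 3) = 10; 10 < 9? NO
  n = 6: C(6, 3) = 20; 20 < 9? NO
The largest n with C(n, 3) < 9 is n = 4 (where E[X] = 4/9 ≈ 0.4444444). Hence R_3(3) > 4, i.e. R_3(3) ≥ 5.

Largest n = 4; hence R_3(3) > 4.


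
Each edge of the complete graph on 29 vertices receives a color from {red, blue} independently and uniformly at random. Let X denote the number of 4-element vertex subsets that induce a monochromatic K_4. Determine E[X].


Let X = Σ_S X_S over the C(29, 4) = 23751 subsets S of size 4, where X_S = 1 if the K_4 on S is monochromatic.
For a fixed S, the K_4 on S has C(4, 2) = 6 edges. P[all 6 edges red] = (1/2)^6, and likewise for blue, so P[monochromatic] = 2·(1/2)^6 = 2^{1 − 6} = 1/32.
By linearity: E[X] = C(29, 4) · 2^{1 − 6} = 23751 · 1/32 = 23751/32.
Numerically: E[X] ≈ 742.219.

E[X] = C(29,4)·2^(1−C(4,2)) = 23751/32 ≈ 742.219.


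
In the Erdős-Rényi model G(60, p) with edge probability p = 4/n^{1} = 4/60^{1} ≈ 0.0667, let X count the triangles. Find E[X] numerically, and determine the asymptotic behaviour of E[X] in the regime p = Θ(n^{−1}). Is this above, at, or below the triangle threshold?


Number of potential triangles: C(60, 3) = 34220.
Each occurs with probability p³ ≈ (0.0667)³ ≈ 2.96296e-04.
By linearity: E[X] = C(60, 3)·p³ ≈ 34220 · 2.96296e-04 ≈ 10.139.
Here α = 1, so p = 4/n is exactly at the triangle threshold p ~ 1/n. Asymptotically E[X] → c³/6 = 4³/6 = 32/3 ≈ 10.667, a bounded constant. In this regime the triangle count is asymptotically Poisson(c³/6).

E[X] ≈ 10.139; in regime p = Θ(1/n^{1}) E[X] stays bounded (at the triangle threshold p ~ 1/n).


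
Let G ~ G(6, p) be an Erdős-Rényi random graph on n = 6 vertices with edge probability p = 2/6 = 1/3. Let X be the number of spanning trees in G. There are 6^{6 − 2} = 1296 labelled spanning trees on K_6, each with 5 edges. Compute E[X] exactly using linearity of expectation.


K_6 has 6^{6 − 2} = 1296 labelled spanning trees.
For each such spanning tree H, let X_H = 1 if all 5 edges of H are present in G. Then P[X_H = 1] = p^{5} = (1/3)^{5} = 1/243.
By linearity of expectation: E[X] = Σ_H E[X_H] = 1296 · p^{5} = 1296 · 1/243 = 16/3.
Numerically: E[X] ≈ 5.3333.

E[X] = 1296 · (1/3)^{5} = 16/3 ≈ 5.3333.


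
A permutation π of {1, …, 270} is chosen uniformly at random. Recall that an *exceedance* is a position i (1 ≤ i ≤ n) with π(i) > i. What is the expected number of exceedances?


Write X = Σ_{i=1}^{270} X_i, where X_i = 1_{π(i) > i}.
For each fixed i, π(i) is uniform over {1, …, 270} (marginal of a uniform permutation), so P[π(i) > i] = (n − i)/n. Summing: Σ_{i=1}^{270} (n − i)/n = (0 + 1 + … + 269)/270 = 270(270 − 1)/(2·270) = (270 − 1)/2.
Hence E[X] = Σ_{i=1}^{270} (270 − i)/270 = 269/2 ≈ 134.500000.

E[X] = 269/2 = 134.500000.


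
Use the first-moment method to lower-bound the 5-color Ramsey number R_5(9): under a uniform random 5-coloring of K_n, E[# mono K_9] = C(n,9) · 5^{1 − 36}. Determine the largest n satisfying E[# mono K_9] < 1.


We need C(n, 9) · 5^{1 − 36} < 1, i.e. C(n, 9) < 5^{36 − 1} = 2910383045673370361328125.
Check values of n near the boundary:
  n = 2167: C(2167, 9) = 2855899084841489792706810; 2855899084841489792706810 < 2910383045673370361328125? YES
  n = 2168: C(2168, 9) = 2867804175977929537095120; 2867804175977929537095120 < 2910383045673370361328125? YES
  n = 2169: C(2169, 9) = 2879753360044504243499683; 2879753360044504243499683 < 2910383045673370361328125? YES
  n = 2170: C(2170, 9) = 2891746779868845075610510; 2891746779868845075610510 < 2910383045673370361328125? YES
  n = 2171: C(2171, 9) = 2903784578674959601827205; 2903784578674959601827205 < 2910383045673370361328125? YES
  n = 2172: C(2172, 9) = 2915866900084148060642020; 2915866900084148060642020 < 2910383045673370361328125? NO
  n = 2173: C(2173, 9) = 2927993888115921319674265; 2927993888115921319674265 < 2910383045673370361328125? NO
  n = 2174: C(2174, 9) = 2940165687188920530702934; 2940165687188920530702934 < 2910383045673370361328125? NO
The largest n with C(n, 9) < 2910383045673370361328125 is n = 2171 (where E[X] = 580756915734991920365441/582076609134674072265625 ≈ 0.9977). Hence R_5(9) > 2171, i.e. R_5(9) ≥ 2172.

Largest n = 2171; hence R_5(9) > 2171.


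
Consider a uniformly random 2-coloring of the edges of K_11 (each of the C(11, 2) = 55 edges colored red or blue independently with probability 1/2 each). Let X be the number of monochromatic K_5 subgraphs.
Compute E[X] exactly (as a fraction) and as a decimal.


Let X = Σ_S X_S over the C(11, 5) = 462 subsets S of size 5, where X_S = 1 if the K_5 on S is monochromatic.
For a fixed S, the K_5 on S has C(5, 2) = 10 edges. P[all 10 edges red] = (1/2)^10, and likewise for blue, so P[monochromatic] = 2·(1/2)^10 = 2^{1 − 10} = 1/512.
By linearity: E[X] = C(11, 5) · 2^{1 − 10} = 462 · 1/512 = 231/256.
Numerically: E[X] ≈ 0.902344.

E[X] = C(11,5)·2^(1−C(5,2)) = 231/256 ≈ 0.902344.


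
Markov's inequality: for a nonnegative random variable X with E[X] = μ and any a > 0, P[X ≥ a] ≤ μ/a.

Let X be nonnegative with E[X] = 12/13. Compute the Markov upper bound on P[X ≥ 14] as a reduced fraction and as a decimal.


μ = E[X] = 12/13, a = 14.
Markov: P[X ≥ 14] ≤ μ/a = (12/13)/14 = 6/91.
Numerically: ≈ 0.066.
(Since a = 14 > μ = 0.923, the bound 6/91 is < 1 and informative.)

P[X ≥ 14] ≤ 6/91 ≈ 0.066.


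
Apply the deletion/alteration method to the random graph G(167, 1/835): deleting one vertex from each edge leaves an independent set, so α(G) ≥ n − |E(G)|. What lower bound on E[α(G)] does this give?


E[|E(G)|] = C(167, 2)·p = 13861 · (1/835) = 83/5.
E[α(G)] ≥ n − E[|E(G)|] = 167 − 83/5 = 752/5.
Numerically: ≈ 150.400000.
(This is only a lower bound; the true E[α(G)] may be larger.)

E[α(G)] ≥ 752/5 ≈ 150.400000.


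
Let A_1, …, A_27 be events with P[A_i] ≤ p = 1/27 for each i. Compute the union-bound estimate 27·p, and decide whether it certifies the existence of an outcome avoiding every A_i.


Union bound: P[∪_{i=1}^{27} A_i] ≤ Σ_i P[A_i] ≤ 27·p = 27·(1/27) = 1.
Numerically: 1 ≈ 1.00000.
Is 1 < 1? NO.
Since the bound 1 is ≥ 1, the union bound is uninformative here; it does NOT by itself certify existence.

27·p = 1 ≈ 1.00000; existence NOT certified by the union bound.


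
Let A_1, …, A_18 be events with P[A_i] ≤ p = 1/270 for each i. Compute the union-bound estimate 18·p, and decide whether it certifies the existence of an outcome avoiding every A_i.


Union bound: P[∪_{i=1}^{18} A_i] ≤ Σ_i P[A_i] ≤ 18·p = 18·(1/270) = 1/15.
Numerically: 1/15 ≈ 0.066667.
Is 1/15 < 1? YES.
Since P[∪ A_i] ≤ 1/15 < 1, the complement has P[∩ A_i^c] ≥ 1 − 1/15 = 14/15 > 0, so some outcome avoids every A_i.

18·p = 1/15 ≈ 0.066667; existence CERTIFIED by the union bound.


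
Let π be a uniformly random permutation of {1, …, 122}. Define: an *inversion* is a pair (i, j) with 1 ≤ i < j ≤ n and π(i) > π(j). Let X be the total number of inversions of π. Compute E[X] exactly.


Write X = Σ X_I over the C(122, 2) = 7381 pairs i < j, with X_I the indicator of one inversion.
There are 7381 indicators.
For each fixed pair i < j, the values π(i) and π(j) are two distinct elements of {1, …, 122} in uniformly random order; by symmetry P[π(i) > π(j)] = 1/2.
By linearity: E[X] = 7381 · (1/2) = C(122, 2) · (1/2) = 7381/2 = 7381/2 ≈ 3690.500.

E[X] = 7381/2 = 3690.500.


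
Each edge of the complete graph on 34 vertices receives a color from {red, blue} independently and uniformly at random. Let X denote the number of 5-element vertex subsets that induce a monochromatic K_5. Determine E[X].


Let X = Σ_S X_S over the C(34, 5) = 278256 subsets S of size 5, where X_S = 1 if the K_5 on S is monochromatic.
For a fixed S, the K_5 on S has C(5, 2) = 10 edges. P[all 10 edges red] = (1/2)^10, and likewise for blue, so P[monochromatic] = 2·(1/2)^10 = 2^{1 − 10} = 1/512.
By linearity: E[X] = C(34, 5) · 2^{1 − 10} = 278256 · 1/512 = 17391/32.
Numerically: E[X] ≈ 543.46875.

E[X] = C(34,5)·2^(1−C(5,2)) = 17391/32 ≈ 543.46875.


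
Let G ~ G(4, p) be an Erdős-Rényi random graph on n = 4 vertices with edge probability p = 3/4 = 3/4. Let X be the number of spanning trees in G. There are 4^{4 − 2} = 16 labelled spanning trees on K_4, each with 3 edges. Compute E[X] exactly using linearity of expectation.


K_4 has 4^{4 − 2} = 16 labelled spanning trees.
For each such spanning tree H, let X_H = 1 if all 3 edges of H are present in G. Then P[X_H = 1] = p^{3} = (3/4)^{3} = 27/64.
By linearity of expectation: E[X] = Σ_H E[X_H] = 16 · p^{3} = 16 · 27/64 = 27/4.
Numerically: E[X] ≈ 6.75.

E[X] = 16 · (3/4)^{3} = 27/4 ≈ 6.75.


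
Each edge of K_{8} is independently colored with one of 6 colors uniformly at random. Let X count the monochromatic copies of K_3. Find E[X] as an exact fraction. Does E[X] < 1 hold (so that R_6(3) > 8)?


E[X] = C(8, 3) · 6^{1 − 3} = 56 · 6^{−2} = 56/36.
As a reduced fraction: E[X] = 14/9 ≈ 1.556.
Is E[X] < 1? NO.
Since E[X] ≥ 1, the first-moment bound is inconclusive at n = 8; it does NOT by itself certify R_6(3) > 8.

E[X] = 14/9 ≈ 1.556; E[X] ≥ 1; first-moment method inconclusive here.


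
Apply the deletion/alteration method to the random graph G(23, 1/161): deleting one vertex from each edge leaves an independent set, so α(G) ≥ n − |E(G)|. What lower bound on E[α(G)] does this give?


E[|E(G)|] = C(23, 2)·p = 253 · (1/161) = 11/7.
E[α(G)] ≥ n − E[|E(G)|] = 23 − 11/7 = 150/7.
Numerically: ≈ 21.429.
(This is only a lower bound; the true E[α(G)] may be larger.)

E[α(G)] ≥ 150/7 ≈ 21.429.


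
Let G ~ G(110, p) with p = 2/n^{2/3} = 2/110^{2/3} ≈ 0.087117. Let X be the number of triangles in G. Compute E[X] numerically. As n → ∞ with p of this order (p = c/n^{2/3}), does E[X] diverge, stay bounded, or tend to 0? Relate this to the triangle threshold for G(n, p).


Number of potential triangles: C(110, 3) = 215820.
Each occurs with probability p³ ≈ (0.087117)³ ≈ 6.6115702e-04.
By linearity: E[X] = C(110, 3)·p³ ≈ 215820 · 6.6115702e-04 ≈ 142.69091.
Since α = 2/3 < 1, p = c/n^{2/3} ≫ 1/n is above the triangle threshold p ~ 1/n. Asymptotically E[X] ~ (c³/6)·n^{3(1−α)} = (2³/6)·n^{1} → ∞; triangles are abundant w.h.p.

E[X] ≈ 142.69091; in regime p = Θ(1/n^{2/3}) E[X] diverges (above the triangle threshold p ~ 1/n).


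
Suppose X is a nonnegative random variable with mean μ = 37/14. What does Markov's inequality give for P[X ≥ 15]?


μ = E[X] = 37/14, a = 15.
Markov: P[X ≥ 15] ≤ μ/a = (37/14)/15 = 37/210.
Numerically: ≈ 0.17619.
(Since a = 15 > μ = 2.64286, the bound 37/210 is < 1 and informative.)

P[X ≥ 15] ≤ 37/210 ≈ 0.17619.


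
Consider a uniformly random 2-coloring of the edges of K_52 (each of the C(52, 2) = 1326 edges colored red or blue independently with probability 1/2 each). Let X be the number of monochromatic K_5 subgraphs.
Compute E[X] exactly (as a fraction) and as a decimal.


Let X = Σ_S X_S over the C(52, 5) = 2598960 subsets S of size 5, where X_S = 1 if the K_5 on S is monochromatic.
For a fixed S, the K_5 on S has C(5, 2) = 10 edges. P[all 10 edges red] = (1/2)^10, and likewise for blue, so P[monochromatic] = 2·(1/2)^10 = 2^{1 − 10} = 1/512.
Summing: E[X] = C(52, 5) · 2^{1 − 10} = 2598960 · 1/512 = 162435/32.
Numerically: E[X] ≈ 5076.093750.

E[X] = C(52,5)·2^(1−C(5,2)) = 162435/32 ≈ 5076.093750.
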